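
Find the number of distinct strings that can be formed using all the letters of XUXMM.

30

The 5 letters of XUXMM have repeats: M appearing twice and X appearing twice.
So there are 5! / (2!·2!) = 30 distinguishable arrangements.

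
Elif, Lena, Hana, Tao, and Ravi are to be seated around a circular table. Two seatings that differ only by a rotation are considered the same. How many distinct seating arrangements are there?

24

Fix one person's seat to break rotational symmetry; the remaining 4 people can be arranged in (4)! = 24 ways.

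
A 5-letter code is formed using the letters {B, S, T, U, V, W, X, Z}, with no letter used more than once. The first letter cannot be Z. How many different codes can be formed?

The first letter has 8−1 = 7 choices (anything except Z).
The remaining 4 letters are filled from the other 7 symbols without repetition: 7 × 6 × 5 × 4 = 840.
Total: 7 × 840 = 5880.

5880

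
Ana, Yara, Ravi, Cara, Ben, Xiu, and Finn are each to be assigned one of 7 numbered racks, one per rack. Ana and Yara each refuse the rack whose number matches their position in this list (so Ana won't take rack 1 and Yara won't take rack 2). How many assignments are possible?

Let Aᵢ (for i ∈ {1, 2}) be the placements that put person i in their forbidden rack. Any j of these fix j positions, leaving (7−j)! ways to fill the rest, and there are C(2,j) ways to pick which j.
By inclusion–exclusion, the number of valid placements is Σ_{j=0}^{2} (−1)^j C(2,j)·(7−j)!.
Computing: 5040 − 1440 + 120 = 3720.

3720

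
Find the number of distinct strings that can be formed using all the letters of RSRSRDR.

105

RSRSRDR has 7 letters with R appearing 4 times and S appearing twice.
Dividing 7! = 5040 by 4!·2! = 48 for the repeated letters gives 105.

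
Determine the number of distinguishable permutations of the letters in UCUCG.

The 5 letters of UCUCG have repeats: C appearing twice and U appearing twice.
So there are 5! / (2!·2!) = 30 distinguishable arrangements.

30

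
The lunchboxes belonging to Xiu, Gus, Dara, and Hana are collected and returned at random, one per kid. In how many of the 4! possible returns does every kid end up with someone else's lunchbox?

This is the derangement count D_4: permutations of 4 items with no fixed point.
By inclusion–exclusion this is Σ_{j=0}^{4} (−1)^j C(4,j)·(4−j)!.
Computing: 24 − 24 + 12 − 4 + 1 = 9.

9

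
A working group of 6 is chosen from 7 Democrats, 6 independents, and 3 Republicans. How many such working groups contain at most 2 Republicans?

7722

Split by how many Republicans are chosen (0 through 2).
Sum: C(3,0)·C(13,6) + C(3,1)·C(13,5) + C(3,2)·C(13,4) = 1716 + 3861 + 2145 = 7722.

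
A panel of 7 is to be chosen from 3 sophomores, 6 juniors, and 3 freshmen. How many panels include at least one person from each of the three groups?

720

Unrestricted: C(12,7) = 792 ways to pick any 7 of the 12.
Selections missing a whole group: no sophomores → C(9,7) = 36; no juniors → C(6,7) = 0; no freshmen → C(9,7) = 36.
Add back selections omitting two groups (i.e. drawn from a single group): C(3,7) + C(6,7) + C(3,7) = 0.
By inclusion–exclusion: 792 − 72 + 0 = 720.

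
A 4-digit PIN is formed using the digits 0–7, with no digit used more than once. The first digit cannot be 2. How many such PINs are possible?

The first digit has 8−1 = 7 choices (anything except 2).
The remaining 3 digits are filled from the other 7 symbols without repetition: 7 × 6 × 5 = 210.
Total: 7 × 210 = 1470.

1470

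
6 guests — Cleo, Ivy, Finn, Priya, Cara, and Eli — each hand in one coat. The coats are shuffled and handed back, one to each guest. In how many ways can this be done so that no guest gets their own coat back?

Let Aᵢ be the assignments in which guest i gets their own coat. We want the size of the complement of A₁∪…∪A_6.
By inclusion–exclusion this is Σ_{j=0}^{6} (−1)^j C(6,j)·(6−j)!.
Computing: 720 − 720 + 360 − 120 + 30 − 6 + 1 = 265.

265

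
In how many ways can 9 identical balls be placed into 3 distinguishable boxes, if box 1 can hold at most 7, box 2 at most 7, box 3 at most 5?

39

Ignoring the caps, the number of non-negative solutions to x_1+…+x_3 = 9 is C(11,2) = 55.
Subtract solutions that violate a single cap (substitute x_i' = x_i − (cap_i+1)): x_1 ≥ 8 gives C(3,2) = 3; x_2 ≥ 8 gives C(3,2) = 3; x_3 ≥ 6 gives C(5,2) = 10. Together 16.
No two caps can be exceeded simultaneously, so the pair terms are all 0.
By inclusion–exclusion the count is 55 − 16 + 0 = 39.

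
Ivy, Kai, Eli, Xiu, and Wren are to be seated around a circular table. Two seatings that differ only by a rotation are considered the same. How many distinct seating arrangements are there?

Seat Ivy anywhere (absorbing the rotational symmetry), then permute the other 4: (4)! = 24.

24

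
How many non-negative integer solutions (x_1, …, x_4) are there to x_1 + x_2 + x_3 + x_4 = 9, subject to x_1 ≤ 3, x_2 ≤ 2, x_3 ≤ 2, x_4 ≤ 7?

32

Ignoring the caps, the number of non-negative solutions to x_1+…+x_4 = 9 is C(12,3) = 220.
Subtract solutions that violate a single cap (substitute x_i' = x_i − (cap_i+1)): x_1 ≥ 4 gives C(8,3) = 56; x_2 ≥ 3 gives C(9,3) = 84; x_3 ≥ 3 gives C(9,3) = 84; x_4 ≥ 8 gives C(4,3) = 4. Together 228.
Add back pairs where two caps are both exceeded: 10 + 10 + 0 + 20 + 0 + 0 = 40.
By inclusion–exclusion the count is 220 − 228 + 40 = 32.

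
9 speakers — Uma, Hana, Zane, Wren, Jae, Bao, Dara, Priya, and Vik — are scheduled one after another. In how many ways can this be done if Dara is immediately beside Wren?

Treat {Dara, Wren} as a single unit. There are 8 units to order, and the pair itself can be ordered 2 ways.
That gives 2 × 8! = 2 × 40320 = 80640.

80640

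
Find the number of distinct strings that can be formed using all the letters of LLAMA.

30

The 5 letters of LLAMA have repeats: A appearing twice and L appearing twice.
So there are 5! / (2!·2!) = 30 distinguishable arrangements.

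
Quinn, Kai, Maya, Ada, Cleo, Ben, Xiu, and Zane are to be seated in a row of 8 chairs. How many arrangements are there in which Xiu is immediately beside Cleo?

Treat {Xiu, Cleo} as a single unit. There are 7 units to order, and the pair itself can be ordered 2 ways.
So the count is 2·(7)! = 10080.

10080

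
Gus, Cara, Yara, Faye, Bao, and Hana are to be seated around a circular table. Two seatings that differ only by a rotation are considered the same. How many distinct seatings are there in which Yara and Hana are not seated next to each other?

Without the restriction there are (5)! = 120 seatings.
Seatings with Yara beside Hana: treat them as a block with 2 internal orders, giving 2 × (4)! = 48.
Subtracting, 120 − 48 = 72.

72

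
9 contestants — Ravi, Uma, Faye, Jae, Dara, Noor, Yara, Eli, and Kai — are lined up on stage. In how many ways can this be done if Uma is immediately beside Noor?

Place the 7 others and the Uma-Noor pair as 8 objects in a line; the pair has 2 internal arrangements.
That gives 2 × 8! = 2 × 40320 = 80640.

80640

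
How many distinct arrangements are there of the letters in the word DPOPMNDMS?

DPOPMNDMS has 9 letters with D appearing twice, M appearing twice, and P appearing twice.
Dividing 9! = 362880 by 2!·2!·2! = 8 for the repeated letters gives 45360.

45360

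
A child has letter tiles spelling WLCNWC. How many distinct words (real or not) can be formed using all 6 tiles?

180

WLCNWC has 6 letters with C appearing twice and W appearing twice.
Dividing 6! = 720 by 2!·2! = 4 for the repeated letters gives 180.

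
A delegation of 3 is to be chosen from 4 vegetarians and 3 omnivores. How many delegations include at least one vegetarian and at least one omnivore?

30

Total 3-person selections from all 7: C(7,3) = 35.
Subtract selections that omit an entire group: no vegetarians → C(3,3) = 1; no omnivores → C(4,3) = 4.
Both groups omitted at once is impossible, so 35 − 5 = 30.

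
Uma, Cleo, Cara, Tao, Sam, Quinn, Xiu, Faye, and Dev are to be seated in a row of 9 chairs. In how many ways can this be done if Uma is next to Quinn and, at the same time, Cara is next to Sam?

20160

Treat {Uma,Quinn} as one block (2 orders) and {Cara,Sam} as another (2 orders).
That leaves 7 units to arrange: 2 × 2 × 7! = 4 × 5040 = 20160.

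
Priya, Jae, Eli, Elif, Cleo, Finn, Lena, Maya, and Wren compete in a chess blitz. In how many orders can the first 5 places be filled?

There are 9 choices for 1st place, 8 for 2nd, and so on down to 5 for position 5.
That gives 9 × 8 × 7 × 6 × 5 = 15120.

15120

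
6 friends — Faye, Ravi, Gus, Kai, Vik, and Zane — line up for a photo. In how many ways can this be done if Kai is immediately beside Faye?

Place the 4 others and the Kai-Faye pair as 5 objects in a line; the pair has 2 internal arrangements.
That gives 2 × 5! = 2 × 120 = 240.

240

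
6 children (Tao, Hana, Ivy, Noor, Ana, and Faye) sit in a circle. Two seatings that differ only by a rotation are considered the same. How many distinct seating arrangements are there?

Around a circle, 6 distinct people have 6!/6 = (5)! = 120 rotationally distinct seatings.

120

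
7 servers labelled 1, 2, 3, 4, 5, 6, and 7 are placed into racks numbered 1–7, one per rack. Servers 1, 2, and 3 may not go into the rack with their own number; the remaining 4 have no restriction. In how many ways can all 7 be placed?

Let Aᵢ (for i ∈ {1, 2, 3}) be the placements that put server i in its forbidden rack. Any j of these fix j positions, leaving (7−j)! ways to fill the rest, and there are C(3,j) ways to pick which j.
By inclusion–exclusion, the number of valid placements is Σ_{j=0}^{3} (−1)^j C(3,j)·(7−j)!.
Computing: 5040 − 2160 + 360 − 24 = 3216.

3216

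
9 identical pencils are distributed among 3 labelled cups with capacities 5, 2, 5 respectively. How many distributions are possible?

9

Without the upper bounds there are C(11,2) = 55 ways to split 9 among 3 cups.
Subtract solutions that violate a single cap (substitute x_i' = x_i − (cap_i+1)): x_1 ≥ 6 gives C(5,2) = 10; x_2 ≥ 3 gives C(8,2) = 28; x_3 ≥ 6 gives C(5,2) = 10. Together 48.
Add back pairs where two caps are both exceeded: 1 + 0 + 1 = 2.
By inclusion–exclusion the count is 55 − 48 + 2 = 9.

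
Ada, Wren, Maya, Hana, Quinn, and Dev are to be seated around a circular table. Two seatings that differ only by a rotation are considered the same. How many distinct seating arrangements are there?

120

Around a circle, 6 distinct people have 6!/6 = (5)! = 120 rotationally distinct seatings.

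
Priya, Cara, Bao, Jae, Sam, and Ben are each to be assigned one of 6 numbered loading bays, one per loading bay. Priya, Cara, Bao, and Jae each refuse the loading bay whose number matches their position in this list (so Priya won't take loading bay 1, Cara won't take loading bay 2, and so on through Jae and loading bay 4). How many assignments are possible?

Let Aᵢ (for 1 ≤ i ≤ 4) be the placements that put person i in their forbidden loading bay. Any j of these fix j positions, leaving (6−j)! ways to fill the rest, and there are C(4,j) ways to pick which j.
By inclusion–exclusion, the number of valid placements is Σ_{j=0}^{4} (−1)^j C(4,j)·(6−j)!.
Computing: 720 − 480 + 144 − 24 + 2 = 362.

362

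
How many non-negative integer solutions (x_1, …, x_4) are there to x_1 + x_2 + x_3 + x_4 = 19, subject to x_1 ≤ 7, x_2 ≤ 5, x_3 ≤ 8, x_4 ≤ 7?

By stars and bars, unrestricted non-negative solutions to x_1+…+x_4 = 19 number C(19+3,3) = 1540.
Subtract solutions that violate a single cap (substitute x_i' = x_i − (cap_i+1)): x_1 ≥ 8 gives C(14,3) = 364; x_2 ≥ 6 gives C(16,3) = 560; x_3 ≥ 9 gives C(13,3) = 286; x_4 ≥ 8 gives C(14,3) = 364. Together 1574.
Add back pairs where two caps are both exceeded: 56 + 10 + 20 + 35 + 56 + 10 = 187.
By inclusion–exclusion the count is 1540 − 1574 + 187 = 153.

153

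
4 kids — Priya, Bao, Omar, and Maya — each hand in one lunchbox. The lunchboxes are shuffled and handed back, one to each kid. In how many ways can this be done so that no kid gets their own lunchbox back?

This is the derangement count D_4: permutations of 4 items with no fixed point.
By inclusion–exclusion this is Σ_{j=0}^{4} (−1)^j C(4,j)·(4−j)!.
Computing: 24 − 24 + 12 − 4 + 1 = 9.

9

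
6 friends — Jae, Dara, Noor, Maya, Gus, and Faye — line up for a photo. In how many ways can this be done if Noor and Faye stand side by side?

Place the 4 others and the Noor-Faye pair as 5 objects in a line; the pair has 2 internal arrangements.
So the count is 2·(5)! = 240.

240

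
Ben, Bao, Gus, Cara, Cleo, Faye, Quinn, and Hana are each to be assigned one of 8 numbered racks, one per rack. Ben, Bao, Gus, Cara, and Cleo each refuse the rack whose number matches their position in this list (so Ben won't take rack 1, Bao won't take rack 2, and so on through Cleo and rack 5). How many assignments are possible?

21234

Let Aᵢ (for 1 ≤ i ≤ 5) be the placements that put person i in their forbidden rack. Any j of these fix j positions, leaving (8−j)! ways to fill the rest, and there are C(5,j) ways to pick which j.
By inclusion–exclusion, the number of valid placements is Σ_{j=0}^{5} (−1)^j C(5,j)·(8−j)!.
Computing: 40320 − 25200 + 7200 − 1200 + 120 − 6 = 21234.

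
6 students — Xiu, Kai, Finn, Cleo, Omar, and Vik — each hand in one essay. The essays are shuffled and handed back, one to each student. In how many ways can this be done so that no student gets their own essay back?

265

This is the derangement count D_6: permutations of 6 items with no fixed point.
By inclusion–exclusion this is Σ_{j=0}^{6} (−1)^j C(6,j)·(6−j)!.
Computing: 720 − 720 + 360 − 120 + 30 − 6 + 1 = 265.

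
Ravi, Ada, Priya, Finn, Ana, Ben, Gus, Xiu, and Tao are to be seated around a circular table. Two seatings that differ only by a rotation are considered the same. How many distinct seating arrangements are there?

40320

Around a circle, 9 distinct people have 9!/9 = (8)! = 40320 rotationally distinct seatings.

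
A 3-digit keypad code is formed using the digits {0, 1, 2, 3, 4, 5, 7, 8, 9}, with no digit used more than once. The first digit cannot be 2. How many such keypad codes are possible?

The first digit has 9−1 = 8 choices (anything except 2).
The remaining 2 digits are filled from the other 8 symbols without repetition: 8 × 7 = 56.
Total: 8 × 56 = 448.

448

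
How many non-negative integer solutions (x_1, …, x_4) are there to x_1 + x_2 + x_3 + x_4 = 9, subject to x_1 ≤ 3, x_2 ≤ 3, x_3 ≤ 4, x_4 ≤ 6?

By stars and bars, unrestricted non-negative solutions to x_1+…+x_4 = 9 number C(9+3,3) = 220.
Subtract solutions that violate a single cap (substitute x_i' = x_i − (cap_i+1)): x_1 ≥ 4 gives C(8,3) = 56; x_2 ≥ 4 gives C(8,3) = 56; x_3 ≥ 5 gives C(7,3) = 35; x_4 ≥ 7 gives C(5,3) = 10. Together 157.
Add back pairs where two caps are both exceeded: 4 + 1 + 0 + 1 + 0 + 0 = 6.
By inclusion–exclusion the count is 220 − 157 + 6 = 69.

69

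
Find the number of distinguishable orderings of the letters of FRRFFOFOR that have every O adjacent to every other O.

Treat the 2 copies of O as a single block. The multiset to arrange is then {OO, F, F, F, F, R, R, R}, 8 items in all.
That gives (8)!/(4!·3!) = 280 arrangements.

280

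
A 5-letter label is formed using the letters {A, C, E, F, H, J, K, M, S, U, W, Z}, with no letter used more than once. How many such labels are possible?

95040

This is a permutation of 5 out of 12: P(12,5) = 12!/7!.
That product is 12 × 11 × 10 × 9 × 8 = 95040.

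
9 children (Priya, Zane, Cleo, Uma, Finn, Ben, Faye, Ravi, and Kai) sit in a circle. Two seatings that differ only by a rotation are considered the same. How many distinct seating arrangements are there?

40320

Around a circle, 9 distinct people have 9!/9 = (8)! = 40320 rotationally distinct seatings.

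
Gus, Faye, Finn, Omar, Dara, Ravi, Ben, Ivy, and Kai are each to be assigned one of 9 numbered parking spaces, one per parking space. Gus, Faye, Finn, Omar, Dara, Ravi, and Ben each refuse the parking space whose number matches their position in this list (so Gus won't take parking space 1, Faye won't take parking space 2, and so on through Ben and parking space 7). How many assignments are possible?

165016

Let Aᵢ (for 1 ≤ i ≤ 7) be the placements that put person i in their forbidden parking space. Any j of these fix j positions, leaving (9−j)! ways to fill the rest, and there are C(7,j) ways to pick which j.
By inclusion–exclusion, the number of valid placements is Σ_{j=0}^{7} (−1)^j C(7,j)·(9−j)!.
Computing: 362880 − 282240 + 105840 − 25200 + 4200 − 504 + 42 − 2 = 165016.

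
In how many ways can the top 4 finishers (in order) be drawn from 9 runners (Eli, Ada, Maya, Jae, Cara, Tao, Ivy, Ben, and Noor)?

3024

This is an ordered selection of 4 from 9: P(9,4).
That gives 9 × 8 × 7 × 6 = 3024.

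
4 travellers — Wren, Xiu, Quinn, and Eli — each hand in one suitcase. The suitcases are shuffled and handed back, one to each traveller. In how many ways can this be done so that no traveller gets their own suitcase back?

This is the derangement count D_4: permutations of 4 items with no fixed point.
By inclusion–exclusion this is Σ_{j=0}^{4} (−1)^j C(4,j)·(4−j)!.
Computing: 24 − 24 + 12 − 4 + 1 = 9.

9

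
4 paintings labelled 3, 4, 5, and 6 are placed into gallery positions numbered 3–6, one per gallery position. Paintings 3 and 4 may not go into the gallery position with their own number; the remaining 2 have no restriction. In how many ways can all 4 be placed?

14

Let Aᵢ (for i ∈ {3, 4}) be the placements that put painting i in its forbidden gallery position. Any j of these fix j positions, leaving (4−j)! ways to fill the rest, and there are C(2,j) ways to pick which j.
By inclusion–exclusion, the number of valid placements is Σ_{j=0}^{2} (−1)^j C(2,j)·(4−j)!.
Computing: 24 − 12 + 2 = 14.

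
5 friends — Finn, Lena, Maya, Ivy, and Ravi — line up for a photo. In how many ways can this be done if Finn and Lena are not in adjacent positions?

There are 5! = 120 arrangements in all. If Finn and Lena are adjacent, merging them into one block gives 2·(4)! = 48 arrangements.
Complementary counting: 120 − 48 = 72.

72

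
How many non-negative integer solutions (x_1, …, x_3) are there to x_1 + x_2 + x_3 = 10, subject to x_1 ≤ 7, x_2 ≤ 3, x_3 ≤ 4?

14

Without the upper bounds there are C(12,2) = 66 ways to split 10 among 3 variables.
Subtract solutions that violate a single cap (substitute x_i' = x_i − (cap_i+1)): x_1 ≥ 8 gives C(4,2) = 6; x_2 ≥ 4 gives C(8,2) = 28; x_3 ≥ 5 gives C(7,2) = 21. Together 55.
Add back pairs where two caps are both exceeded: 0 + 0 + 3 = 3.
By inclusion–exclusion the count is 66 − 55 + 3 = 14.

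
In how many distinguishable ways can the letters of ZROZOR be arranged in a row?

90

The 6 letters of ZROZOR have repeats: O appearing twice, R appearing twice, and Z appearing twice.
So there are 6! / (2!·2!·2!) = 90 distinguishable arrangements.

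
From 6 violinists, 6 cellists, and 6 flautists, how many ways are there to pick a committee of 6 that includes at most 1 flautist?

5676

Split by how many flautists are chosen (0 through 1).
Sum: C(6,0)·C(12,6) + C(6,1)·C(12,5) = 924 + 4752 = 5676.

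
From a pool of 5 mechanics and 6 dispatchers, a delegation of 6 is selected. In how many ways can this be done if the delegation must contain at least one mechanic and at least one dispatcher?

461

With no constraint there are C(11,6) = 462 possible selections.
Selections missing a whole group: no mechanics → C(6,6) = 1; no dispatchers → C(5,6) = 0.
Both groups omitted at once is impossible, so 462 − 1 = 461.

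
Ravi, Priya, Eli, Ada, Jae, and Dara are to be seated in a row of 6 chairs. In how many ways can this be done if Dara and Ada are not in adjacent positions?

Of the 6! = 720 arrangements, those with Dara and Ada adjacent number 2 × 5! = 240 (treat the pair as a block with 2 internal orders).
Complementary counting: 720 − 240 = 480.

480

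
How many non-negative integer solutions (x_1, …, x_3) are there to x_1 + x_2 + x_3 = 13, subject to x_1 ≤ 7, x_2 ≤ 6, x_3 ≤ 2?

6

By stars and bars, unrestricted non-negative solutions to x_1+…+x_3 = 13 number C(13+2,2) = 105.
Subtract solutions that violate a single cap (substitute x_i' = x_i − (cap_i+1)): x_1 ≥ 8 gives C(7,2) = 21; x_2 ≥ 7 gives C(8,2) = 28; x_3 ≥ 3 gives C(12,2) = 66. Together 115.
Add back pairs where two caps are both exceeded: 0 + 6 + 10 = 16.
By inclusion–exclusion the count is 105 − 115 + 16 = 6.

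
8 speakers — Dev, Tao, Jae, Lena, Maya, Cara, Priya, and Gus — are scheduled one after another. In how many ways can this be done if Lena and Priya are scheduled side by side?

10080

Treat {Lena, Priya} as a single unit. There are 7 units to order, and the pair itself can be ordered 2 ways.
So the count is 2·(7)! = 10080.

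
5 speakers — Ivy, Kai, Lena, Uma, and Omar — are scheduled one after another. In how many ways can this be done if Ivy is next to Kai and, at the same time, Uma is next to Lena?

24

Treat {Ivy,Kai} as one block (2 orders) and {Uma,Lena} as another (2 orders).
That leaves 3 units to arrange: 2 × 2 × 3! = 4 × 6 = 24.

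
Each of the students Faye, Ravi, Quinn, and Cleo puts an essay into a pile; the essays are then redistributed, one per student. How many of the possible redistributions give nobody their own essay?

9

This is the derangement count D_4: permutations of 4 items with no fixed point.
By inclusion–exclusion this is Σ_{j=0}^{4} (−1)^j C(4,j)·(4−j)!.
Computing: 24 − 24 + 12 − 4 + 1 = 9.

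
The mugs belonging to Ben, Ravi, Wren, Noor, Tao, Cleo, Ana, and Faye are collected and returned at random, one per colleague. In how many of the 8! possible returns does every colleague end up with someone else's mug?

14833

Let Aᵢ be the assignments in which colleague i gets their own mug. We want the size of the complement of A₁∪…∪A_8.
By inclusion–exclusion this is Σ_{j=0}^{8} (−1)^j C(8,j)·(8−j)!.
Computing: 40320 − 40320 + 20160 − 6720 + 1680 − 336 + 56 − 8 + 1 = 14833.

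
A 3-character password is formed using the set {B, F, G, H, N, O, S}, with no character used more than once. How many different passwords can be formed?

210

With no repetition, fill the 3 characters in order: 7 choices, then 6, down to 5.
7 × 6 × 5 = 210.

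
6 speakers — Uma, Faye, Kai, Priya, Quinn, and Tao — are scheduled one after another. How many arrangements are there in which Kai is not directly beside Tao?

480

There are 6! = 720 arrangements in all. If Kai and Tao are adjacent, merging them into one block gives 2·(5)! = 240 arrangements.
So 720 − 240 = 480 arrangements keep them apart.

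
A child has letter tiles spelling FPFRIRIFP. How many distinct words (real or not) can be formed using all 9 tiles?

7560

FPFRIRIFP has 9 letters with F appearing 3 times, I appearing twice, P appearing twice, and R appearing twice.
The number of distinct arrangements is 9!/(3!·2!·2!·2!) = 362880/48 = 7560.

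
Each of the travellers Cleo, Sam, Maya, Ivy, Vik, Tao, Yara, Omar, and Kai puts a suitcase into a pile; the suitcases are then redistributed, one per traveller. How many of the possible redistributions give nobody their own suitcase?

Let Aᵢ be the assignments in which traveller i gets their own suitcase. We want the size of the complement of A₁∪…∪A_9.
By inclusion–exclusion this is Σ_{j=0}^{9} (−1)^j C(9,j)·(9−j)!.
Computing: 362880 − 362880 + 181440 − 60480 + 15120 − 3024 + 504 − 72 + 9 − 1 = 133496.

133496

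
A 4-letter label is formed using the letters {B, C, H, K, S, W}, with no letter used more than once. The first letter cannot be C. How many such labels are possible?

300

The first letter has 6−1 = 5 choices (anything except C).
The remaining 3 letters are filled from the other 5 symbols without repetition: 5 × 4 × 3 = 60.
Total: 5 × 60 = 300.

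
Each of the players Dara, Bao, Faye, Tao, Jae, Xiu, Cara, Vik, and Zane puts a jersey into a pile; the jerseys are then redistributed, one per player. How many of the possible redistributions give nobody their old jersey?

This is the derangement count D_9: permutations of 9 items with no fixed point.
By inclusion–exclusion this is Σ_{j=0}^{9} (−1)^j C(9,j)·(9−j)!.
Computing: 362880 − 362880 + 181440 − 60480 + 15120 − 3024 + 504 − 72 + 9 − 1 = 133496.

133496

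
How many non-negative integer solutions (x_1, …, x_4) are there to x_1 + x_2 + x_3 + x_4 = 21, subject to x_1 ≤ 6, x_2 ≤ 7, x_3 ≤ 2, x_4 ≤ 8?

10

By stars and bars, unrestricted non-negative solutions to x_1+…+x_4 = 21 number C(21+3,3) = 2024.
Subtract solutions that violate a single cap (substitute x_i' = x_i − (cap_i+1)): x_1 ≥ 7 gives C(17,3) = 680; x_2 ≥ 8 gives C(16,3) = 560; x_3 ≥ 3 gives C(21,3) = 1330; x_4 ≥ 9 gives C(15,3) = 455. Together 3025.
Add back pairs where two caps are both exceeded: 84 + 364 + 56 + 286 + 35 + 220 = 1045.
Subtract triples: 20 + 0 + 10 + 4 = 34.
By inclusion–exclusion the count is 2024 − 3025 + 1045 − 34 = 10.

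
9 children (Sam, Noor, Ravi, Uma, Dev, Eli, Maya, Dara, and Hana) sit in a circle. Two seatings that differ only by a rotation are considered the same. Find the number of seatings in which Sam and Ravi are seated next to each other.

10080

Glue Sam and Ravi into a block (2 internal orders). Seating 8 units around a circle gives (7)! arrangements.
So 2 × (7)! = 2 × 5040 = 10080.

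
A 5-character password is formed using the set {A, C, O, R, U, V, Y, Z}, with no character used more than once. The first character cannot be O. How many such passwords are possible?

5880

The first character has 8−1 = 7 choices (anything except O).
The remaining 4 characters are filled from the other 7 symbols without repetition: 7 × 6 × 5 × 4 = 840.
Total: 7 × 840 = 5880.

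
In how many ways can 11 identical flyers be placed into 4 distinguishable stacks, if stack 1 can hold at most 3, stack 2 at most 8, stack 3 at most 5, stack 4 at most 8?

172

Without the upper bounds there are C(14,3) = 364 ways to split 11 among 4 stacks.
Subtract solutions that violate a single cap (substitute x_i' = x_i − (cap_i+1)): x_1 ≥ 4 gives C(10,3) = 120; x_2 ≥ 9 gives C(5,3) = 10; x_3 ≥ 6 gives C(8,3) = 56; x_4 ≥ 9 gives C(5,3) = 10. Together 196.
Add back pairs where two caps are both exceeded: 0 + 4 + 0 + 0 + 0 + 0 = 4.
By inclusion–exclusion the count is 364 − 196 + 4 = 172.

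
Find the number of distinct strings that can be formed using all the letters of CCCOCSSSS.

630

The 9 letters of CCCOCSSSS have repeats: C appearing 4 times and S appearing 4 times.
Dividing 9! = 362880 by 4!·4! = 576 for the repeated letters gives 630.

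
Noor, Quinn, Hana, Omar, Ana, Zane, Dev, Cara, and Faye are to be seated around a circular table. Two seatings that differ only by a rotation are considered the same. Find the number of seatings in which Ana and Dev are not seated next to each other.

All circular seatings of 9 people number (8)! = 40320.
Seatings with Ana beside Dev: treat them as a block with 2 internal orders, giving 2 × (7)! = 10080.
Subtracting, 40320 − 10080 = 30240.

30240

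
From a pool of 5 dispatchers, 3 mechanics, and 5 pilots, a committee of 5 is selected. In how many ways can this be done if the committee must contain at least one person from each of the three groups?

Total 5-person selections from all 13: C(13,5) = 1287.
Subtract selections that omit an entire group: no dispatchers → C(8,5) = 56; no mechanics → C(10,5) = 252; no pilots → C(8,5) = 56.
Add back selections omitting two groups (i.e. drawn from a single group): C(5,5) + C(3,5) + C(5,5) = 2.
By inclusion–exclusion: 1287 − 364 + 2 = 925.

925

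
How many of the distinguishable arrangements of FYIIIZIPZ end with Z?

With the last slot taken by Z, it remains to arrange the other 8 letters (FYIIIIPZ).
Those 8 letters have I appearing 4 times, giving (8)!/(4!) = 1680.

1680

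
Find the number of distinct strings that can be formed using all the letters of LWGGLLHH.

Letter multiplicities in LWGGLLHH: G×2, H×2, L×3, W×1.
So there are 8! / (3!·2!·2!) = 1680 distinguishable arrangements.

1680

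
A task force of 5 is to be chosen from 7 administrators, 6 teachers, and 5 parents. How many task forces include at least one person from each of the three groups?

6055

With no constraint there are C(18,5) = 8568 possible selections.
Subtract selections that omit an entire group: no administrators → C(11,5) = 462; no teachers → C(12,5) = 792; no parents → C(13,5) = 1287.
Add back selections omitting two groups (i.e. drawn from a single group): C(7,5) + C(6,5) + C(5,5) = 28.
By inclusion–exclusion: 8568 − 2541 + 28 = 6055.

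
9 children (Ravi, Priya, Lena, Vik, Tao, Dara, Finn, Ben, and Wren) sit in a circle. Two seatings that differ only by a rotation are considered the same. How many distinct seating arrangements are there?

40320

Seat Ravi anywhere (absorbing the rotational symmetry), then permute the other 8: (8)! = 40320.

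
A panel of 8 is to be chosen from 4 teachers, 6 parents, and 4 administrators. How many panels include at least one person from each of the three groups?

2912

Total 8-person selections from all 14: C(14,8) = 3003.
Selections missing a whole group: no teachers → C(10,8) = 45; no parents → C(8,8) = 1; no administrators → C(10,8) = 45.
Add back selections omitting two groups (i.e. drawn from a single group): C(4,8) + C(6,8) + C(4,8) = 0.
By inclusion–exclusion: 3003 − 91 + 0 = 2912.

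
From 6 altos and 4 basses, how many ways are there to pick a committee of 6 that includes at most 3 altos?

95

Split by how many altos are chosen (0 through 3).
Sum: C(6,0)·C(4,6) + C(6,1)·C(4,5) + C(6,2)·C(4,4) + C(6,3)·C(4,3) = 0 + 0 + 15 + 80 = 95.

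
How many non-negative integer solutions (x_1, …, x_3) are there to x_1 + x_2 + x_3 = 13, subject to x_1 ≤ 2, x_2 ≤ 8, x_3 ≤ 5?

6

Without the upper bounds there are C(15,2) = 105 ways to split 13 among 3 variables.
Subtract solutions that violate a single cap (substitute x_i' = x_i − (cap_i+1)): x_1 ≥ 3 gives C(12,2) = 66; x_2 ≥ 9 gives C(6,2) = 15; x_3 ≥ 6 gives C(9,2) = 36. Together 117.
Add back pairs where two caps are both exceeded: 3 + 15 + 0 = 18.
By inclusion–exclusion the count is 105 − 117 + 18 = 6.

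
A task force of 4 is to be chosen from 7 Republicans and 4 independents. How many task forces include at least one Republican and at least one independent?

Unrestricted: C(11,4) = 330 ways to pick any 4 of the 11.
Subtract selections that omit an entire group: no Republicans → C(4,4) = 1; no independents → C(7,4) = 35.
Both groups omitted at once is impossible, so 330 − 36 = 294.

294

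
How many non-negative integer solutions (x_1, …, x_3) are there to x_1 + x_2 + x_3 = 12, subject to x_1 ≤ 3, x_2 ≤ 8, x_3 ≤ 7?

Ignoring the caps, the number of non-negative solutions to x_1+…+x_3 = 12 is C(14,2) = 91.
Subtract solutions that violate a single cap (substitute x_i' = x_i − (cap_i+1)): x_1 ≥ 4 gives C(10,2) = 45; x_2 ≥ 9 gives C(5,2) = 10; x_3 ≥ 8 gives C(6,2) = 15. Together 70.
Add back pairs where two caps are both exceeded: 0 + 1 + 0 = 1.
By inclusion–exclusion the count is 91 − 70 + 1 = 22.

22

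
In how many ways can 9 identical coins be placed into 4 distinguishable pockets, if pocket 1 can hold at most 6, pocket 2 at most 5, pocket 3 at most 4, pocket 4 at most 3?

100

By stars and bars, unrestricted non-negative solutions to x_1+…+x_4 = 9 number C(9+3,3) = 220.
Subtract solutions that violate a single cap (substitute x_i' = x_i − (cap_i+1)): x_1 ≥ 7 gives C(5,3) = 10; x_2 ≥ 6 gives C(6,3) = 20; x_3 ≥ 5 gives C(7,3) = 35; x_4 ≥ 4 gives C(8,3) = 56. Together 121.
Add back pairs where two caps are both exceeded: 0 + 0 + 0 + 0 + 0 + 1 = 1.
By inclusion–exclusion the count is 220 − 121 + 1 = 100.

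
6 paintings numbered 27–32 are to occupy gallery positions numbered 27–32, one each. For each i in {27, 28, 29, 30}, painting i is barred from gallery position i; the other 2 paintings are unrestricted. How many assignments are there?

362

Let Aᵢ (for 27 ≤ i ≤ 30) be the placements that put painting i in its forbidden gallery position. Any j of these fix j positions, leaving (6−j)! ways to fill the rest, and there are C(4,j) ways to pick which j.
By inclusion–exclusion, the number of valid placements is Σ_{j=0}^{4} (−1)^j C(4,j)·(6−j)!.
Computing: 720 − 480 + 144 − 24 + 2 = 362.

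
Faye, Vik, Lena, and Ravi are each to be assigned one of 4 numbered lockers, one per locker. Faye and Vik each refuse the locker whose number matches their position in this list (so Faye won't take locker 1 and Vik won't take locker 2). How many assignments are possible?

14

Let Aᵢ (for i ∈ {1, 2}) be the placements that put person i in their forbidden locker. Any j of these fix j positions, leaving (4−j)! ways to fill the rest, and there are C(2,j) ways to pick which j.
By inclusion–exclusion, the number of valid placements is Σ_{j=0}^{2} (−1)^j C(2,j)·(4−j)!.
Computing: 24 − 12 + 2 = 14.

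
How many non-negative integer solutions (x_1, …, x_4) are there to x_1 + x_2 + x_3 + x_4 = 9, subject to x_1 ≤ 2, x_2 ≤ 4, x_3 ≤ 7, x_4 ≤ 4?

Without the upper bounds there are C(12,3) = 220 ways to split 9 among 4 variables.
Subtract solutions that violate a single cap (substitute x_i' = x_i − (cap_i+1)): x_1 ≥ 3 gives C(9,3) = 84; x_2 ≥ 5 gives C(7,3) = 35; x_3 ≥ 8 gives C(4,3) = 4; x_4 ≥ 5 gives C(7,3) = 35. Together 158.
Add back pairs where two caps are both exceeded: 4 + 0 + 4 + 0 + 0 + 0 = 8.
By inclusion–exclusion the count is 220 − 158 + 8 = 70.

70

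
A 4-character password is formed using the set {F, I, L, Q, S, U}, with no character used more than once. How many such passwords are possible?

With no repetition, fill the 4 characters in order: 6 choices, then 5, down to 3.
6 × 5 × 4 × 3 = 360.

360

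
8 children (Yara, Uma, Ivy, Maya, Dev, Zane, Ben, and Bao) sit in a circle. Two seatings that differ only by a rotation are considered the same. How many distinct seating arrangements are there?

Around a circle, 8 distinct people have 8!/8 = (7)! = 5040 rotationally distinct seatings.

5040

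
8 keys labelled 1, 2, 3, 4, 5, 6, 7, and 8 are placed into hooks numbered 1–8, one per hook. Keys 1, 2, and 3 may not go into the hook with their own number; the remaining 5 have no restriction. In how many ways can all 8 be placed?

27240

Let Aᵢ (for i ∈ {1, 2, 3}) be the placements that put key i in its forbidden hook. Any j of these fix j positions, leaving (8−j)! ways to fill the rest, and there are C(3,j) ways to pick which j.
By inclusion–exclusion, the number of valid placements is Σ_{j=0}^{3} (−1)^j C(3,j)·(8−j)!.
Computing: 40320 − 15120 + 2160 − 120 = 27240.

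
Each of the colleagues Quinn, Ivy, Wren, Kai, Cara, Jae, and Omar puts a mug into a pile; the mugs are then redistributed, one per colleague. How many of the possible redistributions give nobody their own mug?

1854

Count assignments avoiding every fixed point. For any j of the 7 colleagues fixed to their own mug, the other 7−j can be arranged in (7−j)! ways.
By inclusion–exclusion this is Σ_{j=0}^{7} (−1)^j C(7,j)·(7−j)!.
Computing: 5040 − 5040 + 2520 − 840 + 210 − 42 + 7 − 1 = 1854.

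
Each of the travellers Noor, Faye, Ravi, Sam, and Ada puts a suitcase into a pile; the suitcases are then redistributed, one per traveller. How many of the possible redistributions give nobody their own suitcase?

44

Count assignments avoiding every fixed point. For any j of the 5 travellers fixed to their own suitcase, the other 5−j can be arranged in (5−j)! ways.
By inclusion–exclusion this is Σ_{j=0}^{5} (−1)^j C(5,j)·(5−j)!.
Computing: 120 − 120 + 60 − 20 + 5 − 1 = 44.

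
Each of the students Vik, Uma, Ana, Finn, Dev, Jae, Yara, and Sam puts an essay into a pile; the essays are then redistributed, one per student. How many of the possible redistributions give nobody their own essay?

This is the derangement count D_8: permutations of 8 items with no fixed point.
By inclusion–exclusion this is Σ_{j=0}^{8} (−1)^j C(8,j)·(8−j)!.
Computing: 40320 − 40320 + 20160 − 6720 + 1680 − 336 + 56 − 8 + 1 = 14833.

14833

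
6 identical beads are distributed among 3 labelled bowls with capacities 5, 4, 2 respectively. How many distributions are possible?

Without the upper bounds there are C(8,2) = 28 ways to split 6 among 3 bowls.
Subtract solutions that violate a single cap (substitute x_i' = x_i − (cap_i+1)): x_1 ≥ 6 gives C(2,2) = 1; x_2 ≥ 5 gives C(3,2) = 3; x_3 ≥ 3 gives C(5,2) = 10. Together 14.
No two caps can be exceeded simultaneously, so the pair terms are all 0.
By inclusion–exclusion the count is 28 − 14 + 0 = 14.

14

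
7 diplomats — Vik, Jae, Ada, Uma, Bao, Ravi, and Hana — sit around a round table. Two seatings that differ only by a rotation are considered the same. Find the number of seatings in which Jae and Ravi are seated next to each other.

240

Glue Jae and Ravi into a block (2 internal orders). Seating 6 units around a circle gives (5)! arrangements.
So 2 × (5)! = 2 × 120 = 240.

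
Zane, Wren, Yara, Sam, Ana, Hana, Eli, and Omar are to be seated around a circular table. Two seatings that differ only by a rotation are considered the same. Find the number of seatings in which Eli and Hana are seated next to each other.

Treat {Eli, Hana} as one unit (2 internal orders) and seat the resulting 7 units around the table: (6)! circular arrangements.
So 2 × (6)! = 2 × 720 = 1440.

1440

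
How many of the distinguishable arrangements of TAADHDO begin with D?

360

With the first slot taken by D, it remains to arrange the other 6 letters (TAAHDO).
Those 6 letters have A appearing twice, giving (6)!/(2!) = 360.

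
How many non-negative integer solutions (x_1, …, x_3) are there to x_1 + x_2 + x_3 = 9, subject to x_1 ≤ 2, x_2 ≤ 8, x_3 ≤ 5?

Without the upper bounds there are C(11,2) = 55 ways to split 9 among 3 variables.
Subtract solutions that violate a single cap (substitute x_i' = x_i − (cap_i+1)): x_1 ≥ 3 gives C(8,2) = 28; x_2 ≥ 9 gives C(2,2) = 1; x_3 ≥ 6 gives C(5,2) = 10. Together 39.
Add back pairs where two caps are both exceeded: 0 + 1 + 0 = 1.
By inclusion–exclusion the count is 55 − 39 + 1 = 17.

17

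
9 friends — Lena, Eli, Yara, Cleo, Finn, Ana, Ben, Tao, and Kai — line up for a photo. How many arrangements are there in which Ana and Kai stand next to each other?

Place the 7 others and the Ana-Kai pair as 8 objects in a line; the pair has 2 internal arrangements.
That gives 2 × 8! = 2 × 40320 = 80640.

80640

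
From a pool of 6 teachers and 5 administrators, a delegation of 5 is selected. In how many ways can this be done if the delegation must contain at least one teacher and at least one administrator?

Unrestricted: C(11,5) = 462 ways to pick any 5 of the 11.
Selections missing a whole group: no teachers → C(5,5) = 1; no administrators → C(6,5) = 6.
Both groups omitted at once is impossible, so 462 − 7 = 455.

455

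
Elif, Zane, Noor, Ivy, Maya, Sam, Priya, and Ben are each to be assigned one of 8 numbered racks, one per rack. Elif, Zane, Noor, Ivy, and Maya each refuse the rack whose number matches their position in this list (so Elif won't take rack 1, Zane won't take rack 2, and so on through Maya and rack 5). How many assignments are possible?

21234

Let Aᵢ (for 1 ≤ i ≤ 5) be the placements that put person i in their forbidden rack. Any j of these fix j positions, leaving (8−j)! ways to fill the rest, and there are C(5,j) ways to pick which j.
By inclusion–exclusion, the number of valid placements is Σ_{j=0}^{5} (−1)^j C(5,j)·(8−j)!.
Computing: 40320 − 25200 + 7200 − 1200 + 120 − 6 = 21234.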